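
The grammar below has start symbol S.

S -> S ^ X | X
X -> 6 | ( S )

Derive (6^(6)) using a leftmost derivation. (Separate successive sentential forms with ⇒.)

S⇒X⇒(S)⇒(S^X)⇒(X^X)⇒(6^X)⇒(6^(S))⇒(6^(X))⇒(6^(6))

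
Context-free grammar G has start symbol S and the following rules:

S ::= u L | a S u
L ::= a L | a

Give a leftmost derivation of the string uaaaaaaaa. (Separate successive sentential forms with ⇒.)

S ⇒ uL   [S ::= u L]
uL ⇒ uaL   [L ::= a L]
uaL ⇒ uaaL   [L ::= a L]
uaaL ⇒ uaaaL   [L ::= a L]
uaaaL ⇒ uaaaaL   [L ::= a L]
uaaaaL ⇒ uaaaaaL   [L ::= a L]
uaaaaaL ⇒ uaaaaaaL   [L ::= a L]
uaaaaaaL ⇒ uaaaaaaaL   [L ::= a L]
uaaaaaaaL ⇒ uaaaaaaaa   [L ::= a]

S ⇒ uL ⇒ uaL ⇒ uaaL ⇒ uaaaL ⇒ uaaaaL ⇒ uaaaaaL ⇒ uaaaaaaL ⇒ uaaaaaaaL ⇒ uaaaaaaaa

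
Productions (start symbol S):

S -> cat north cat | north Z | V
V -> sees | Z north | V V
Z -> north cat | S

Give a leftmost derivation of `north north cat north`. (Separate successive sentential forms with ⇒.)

S ⇒ V   [S -> V]
V ⇒ Z north   [V -> Z north]
Z north ⇒ S north   [Z -> S]
S north ⇒ north Z north   [S -> north Z]
north Z north ⇒ north north cat north   [Z -> north cat]

S ⇒ V ⇒ Z north ⇒ S north ⇒ north Z north ⇒ north north cat north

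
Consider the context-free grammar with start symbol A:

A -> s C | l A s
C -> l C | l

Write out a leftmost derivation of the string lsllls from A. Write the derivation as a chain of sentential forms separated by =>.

A=>lAs=>lsCs=>lslCs=>lsllCs=>lsllls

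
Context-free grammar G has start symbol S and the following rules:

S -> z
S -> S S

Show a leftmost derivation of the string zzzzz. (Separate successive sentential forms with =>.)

S=>SS=>zS=>zSS=>zSSS=>zSSSS=>zzSSS=>zzzSS=>zzzzS=>zzzzz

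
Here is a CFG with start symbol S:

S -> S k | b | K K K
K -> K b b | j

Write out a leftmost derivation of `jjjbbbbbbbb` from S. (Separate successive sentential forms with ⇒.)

S ⇒ KKK   [S -> K K K]
KKK ⇒ jKK   [K -> j]
jKK ⇒ jjK   [K -> j]
jjK ⇒ jjKbb   [K -> K b b]
jjKbb ⇒ jjKbbbb   [K -> K b b]
jjKbbbb ⇒ jjKbbbbbb   [K -> K b b]
jjKbbbbbb ⇒ jjKbbbbbbbb   [K -> K b b]
jjKbbbbbbbb ⇒ jjjbbbbbbbb   [K -> j]

S ⇒ KKK ⇒ jKK ⇒ jjK ⇒ jjKbb ⇒ jjKbbbb ⇒ jjKbbbbbb ⇒ jjKbbbbbbbb ⇒ jjjbbbbbbbb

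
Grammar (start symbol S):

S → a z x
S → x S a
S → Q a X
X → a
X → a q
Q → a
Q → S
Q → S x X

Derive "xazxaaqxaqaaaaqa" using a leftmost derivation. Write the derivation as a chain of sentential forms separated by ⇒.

S ⇒ xSa   [S → x S a]
xSa ⇒ xQaXa   [S → Q a X]
xQaXa ⇒ xSaXa   [Q → S]
xSaXa ⇒ xQaXaXa   [S → Q a X]
xQaXaXa ⇒ xSxXaXaXa   [Q → S x X]
xSxXaXaXa ⇒ xQaXxXaXaXa   [S → Q a X]
xQaXxXaXaXa ⇒ xSaXxXaXaXa   [Q → S]
xSaXxXaXaXa ⇒ xazxaXxXaXaXa   [S → a z x]
xazxaXxXaXaXa ⇒ xazxaaqxXaXaXa   [X → a q]
xazxaaqxXaXaXa ⇒ xazxaaqxaqaXaXa   [X → a q]
xazxaaqxaqaXaXa ⇒ xazxaaqxaqaaaXa   [X → a]
xazxaaqxaqaaaXa ⇒ xazxaaqxaqaaaaqa   [X → a q]

S ⇒ xSa ⇒ xQaXa ⇒ xSaXa ⇒ xQaXaXa ⇒ xSxXaXaXa ⇒ xQaXxXaXaXa ⇒ xSaXxXaXaXa ⇒ xazxaXxXaXaXa ⇒ xazxaaqxXaXaXa ⇒ xazxaaqxaqaXaXa ⇒ xazxaaqxaqaaaXa ⇒ xazxaaqxaqaaaaqa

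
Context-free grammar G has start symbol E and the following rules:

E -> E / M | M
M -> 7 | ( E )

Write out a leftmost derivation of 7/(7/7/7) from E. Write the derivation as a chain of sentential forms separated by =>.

E => E/M => M/M => 7/M => 7/(E) => 7/(E/M) => 7/(E/M/M) => 7/(M/M/M) => 7/(7/M/M) => 7/(7/7/M) => 7/(7/7/7)

E => E/M   [E -> E / M]
E/M => M/M   [E -> M]
M/M => 7/M   [M -> 7]
7/M => 7/(E)   [M -> ( E )]
7/(E) => 7/(E/M)   [E -> E / M]
7/(E/M) => 7/(E/M/M)   [E -> E / M]
7/(E/M/M) => 7/(M/M/M)   [E -> M]
7/(M/M/M) => 7/(7/M/M)   [M -> 7]
7/(7/M/M) => 7/(7/7/M)   [M -> 7]
7/(7/7/M) => 7/(7/7/7)   [M -> 7]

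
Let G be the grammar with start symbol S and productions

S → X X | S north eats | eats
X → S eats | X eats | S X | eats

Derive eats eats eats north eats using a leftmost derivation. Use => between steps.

S => S north eats => X X north eats => S X X north eats => eats X X north eats => eats eats X north eats => eats eats eats north eats

S => S north eats   [S → S north eats]
S north eats => X X north eats   [S → X X]
X X north eats => S X X north eats   [X → S X]
S X X north eats => eats X X north eats   [S → eats]
eats X X north eats => eats eats X north eats   [X → eats]
eats eats X north eats => eats eats eats north eats   [X → eats]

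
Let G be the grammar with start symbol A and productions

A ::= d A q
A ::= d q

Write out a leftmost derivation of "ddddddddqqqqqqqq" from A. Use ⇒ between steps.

A ⇒ dAq ⇒ ddAqq ⇒ dddAqqq ⇒ ddddAqqqq ⇒ dddddAqqqqq ⇒ ddddddAqqqqqq ⇒ dddddddAqqqqqqq ⇒ ddddddddqqqqqqqq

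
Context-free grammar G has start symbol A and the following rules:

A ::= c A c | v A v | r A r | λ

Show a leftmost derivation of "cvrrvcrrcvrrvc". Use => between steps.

A=>cAc=>cvAvc=>cvrArvc=>cvrrArrvc=>cvrrvAvrrvc=>cvrrvcAcvrrvc=>cvrrvcrArcvrrvc=>cvrrvcrrcvrrvc

A => cAc   [A ::= c A c]
cAc => cvAvc   [A ::= v A v]
cvAvc => cvrArvc   [A ::= r A r]
cvrArvc => cvrrArrvc   [A ::= r A r]
cvrrArrvc => cvrrvAvrrvc   [A ::= v A v]
cvrrvAvrrvc => cvrrvcAcvrrvc   [A ::= c A c]
cvrrvcAcvrrvc => cvrrvcrArcvrrvc   [A ::= r A r]
cvrrvcrArcvrrvc => cvrrvcrrcvrrvc   [A ::= λ]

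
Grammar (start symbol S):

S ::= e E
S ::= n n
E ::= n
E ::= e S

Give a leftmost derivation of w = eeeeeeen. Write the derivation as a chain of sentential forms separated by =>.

S => eE => eeS => eeeE => eeeeS => eeeeeE => eeeeeeS => eeeeeeeE => eeeeeeen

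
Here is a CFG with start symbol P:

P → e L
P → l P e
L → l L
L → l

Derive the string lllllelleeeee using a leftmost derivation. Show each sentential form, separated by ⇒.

P⇒lPe⇒llPee⇒lllPeee⇒llllPeeee⇒lllllPeeeee⇒llllleLeeeee⇒lllllelLeeeee⇒lllllelleeeee

P ⇒ lPe   [P → l P e]
lPe ⇒ llPee   [P → l P e]
llPee ⇒ lllPeee   [P → l P e]
lllPeee ⇒ llllPeeee   [P → l P e]
llllPeeee ⇒ lllllPeeeee   [P → l P e]
lllllPeeeee ⇒ llllleLeeeee   [P → e L]
llllleLeeeee ⇒ lllllelLeeeee   [L → l L]
lllllelLeeeee ⇒ lllllelleeeee   [L → l]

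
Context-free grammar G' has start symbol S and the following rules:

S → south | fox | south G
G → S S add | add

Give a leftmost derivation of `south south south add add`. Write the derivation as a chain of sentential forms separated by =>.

S => south G   [S → south G]
south G => south S S add   [G → S S add]
south S S add => south south S add   [S → south]
south south S add => south south south G add   [S → south G]
south south south G add => south south south add add   [G → add]

S => south G => south S S add => south south S add => south south south G add => south south south add add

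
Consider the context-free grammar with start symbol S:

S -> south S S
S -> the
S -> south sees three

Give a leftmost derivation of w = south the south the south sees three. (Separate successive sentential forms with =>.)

S => south S S => south the S => south the south S S => south the south the S => south the south the south sees three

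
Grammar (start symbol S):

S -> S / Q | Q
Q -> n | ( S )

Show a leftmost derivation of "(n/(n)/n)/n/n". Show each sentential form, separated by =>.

S => S/Q => S/Q/Q => Q/Q/Q => (S)/Q/Q => (S/Q)/Q/Q => (S/Q/Q)/Q/Q => (Q/Q/Q)/Q/Q => (n/Q/Q)/Q/Q => (n/(S)/Q)/Q/Q => (n/(Q)/Q)/Q/Q => (n/(n)/Q)/Q/Q => (n/(n)/n)/Q/Q => (n/(n)/n)/n/Q => (n/(n)/n)/n/n

S => S/Q   [S -> S / Q]
S/Q => S/Q/Q   [S -> S / Q]
S/Q/Q => Q/Q/Q   [S -> Q]
Q/Q/Q => (S)/Q/Q   [Q -> ( S )]
(S)/Q/Q => (S/Q)/Q/Q   [S -> S / Q]
(S/Q)/Q/Q => (S/Q/Q)/Q/Q   [S -> S / Q]
(S/Q/Q)/Q/Q => (Q/Q/Q)/Q/Q   [S -> Q]
(Q/Q/Q)/Q/Q => (n/Q/Q)/Q/Q   [Q -> n]
(n/Q/Q)/Q/Q => (n/(S)/Q)/Q/Q   [Q -> ( S )]
(n/(S)/Q)/Q/Q => (n/(Q)/Q)/Q/Q   [S -> Q]
(n/(Q)/Q)/Q/Q => (n/(n)/Q)/Q/Q   [Q -> n]
(n/(n)/Q)/Q/Q => (n/(n)/n)/Q/Q   [Q -> n]
(n/(n)/n)/Q/Q => (n/(n)/n)/n/Q   [Q -> n]
(n/(n)/n)/n/Q => (n/(n)/n)/n/n   [Q -> n]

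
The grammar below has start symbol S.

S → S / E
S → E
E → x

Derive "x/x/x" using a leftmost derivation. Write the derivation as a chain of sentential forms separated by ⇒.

S ⇒ S/E ⇒ S/E/E ⇒ E/E/E ⇒ x/E/E ⇒ x/x/E ⇒ x/x/x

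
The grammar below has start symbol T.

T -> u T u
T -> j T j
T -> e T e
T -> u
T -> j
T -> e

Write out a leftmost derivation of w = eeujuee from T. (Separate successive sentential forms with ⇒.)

T ⇒ eTe   [T -> e T e]
eTe ⇒ eeTee   [T -> e T e]
eeTee ⇒ eeuTuee   [T -> u T u]
eeuTuee ⇒ eeujuee   [T -> j]

T⇒eTe⇒eeTee⇒eeuTuee⇒eeujuee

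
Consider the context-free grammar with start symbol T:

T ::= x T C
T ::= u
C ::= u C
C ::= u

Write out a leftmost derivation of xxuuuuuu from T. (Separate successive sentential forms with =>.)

T => xTC => xxTCC => xxuCC => xxuuCC => xxuuuC => xxuuuuC => xxuuuuuC => xxuuuuuu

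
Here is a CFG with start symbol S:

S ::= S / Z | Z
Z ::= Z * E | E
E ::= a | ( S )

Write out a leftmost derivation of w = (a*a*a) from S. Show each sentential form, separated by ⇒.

S ⇒ Z   [S ::= Z]
Z ⇒ E   [Z ::= E]
E ⇒ (S)   [E ::= ( S )]
(S) ⇒ (Z)   [S ::= Z]
(Z) ⇒ (Z*E)   [Z ::= Z * E]
(Z*E) ⇒ (Z*E*E)   [Z ::= Z * E]
(Z*E*E) ⇒ (E*E*E)   [Z ::= E]
(E*E*E) ⇒ (a*E*E)   [E ::= a]
(a*E*E) ⇒ (a*a*E)   [E ::= a]
(a*a*E) ⇒ (a*a*a)   [E ::= a]

S ⇒ Z ⇒ E ⇒ (S) ⇒ (Z) ⇒ (Z*E) ⇒ (Z*E*E) ⇒ (E*E*E) ⇒ (a*E*E) ⇒ (a*a*E) ⇒ (a*a*a)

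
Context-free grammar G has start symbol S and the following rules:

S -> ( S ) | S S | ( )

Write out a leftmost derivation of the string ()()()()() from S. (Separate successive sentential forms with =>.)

S => SS   [S -> S S]
SS => ()S   [S -> ( )]
()S => ()SS   [S -> S S]
()SS => ()SSS   [S -> S S]
()SSS => ()SSSS   [S -> S S]
()SSSS => ()()SSS   [S -> ( )]
()()SSS => ()()()SS   [S -> ( )]
()()()SS => ()()()()S   [S -> ( )]
()()()()S => ()()()()()   [S -> ( )]

S=>SS=>()S=>()SS=>()SSS=>()SSSS=>()()SSS=>()()()SS=>()()()()S=>()()()()()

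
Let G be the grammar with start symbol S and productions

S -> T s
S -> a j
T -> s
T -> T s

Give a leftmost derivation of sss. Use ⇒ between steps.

S ⇒ Ts ⇒ Tss ⇒ sss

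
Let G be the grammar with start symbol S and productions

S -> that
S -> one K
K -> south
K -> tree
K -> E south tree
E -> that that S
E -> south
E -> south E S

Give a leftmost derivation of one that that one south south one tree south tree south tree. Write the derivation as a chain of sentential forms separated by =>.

S => one K => one E south tree => one that that S south tree => one that that one K south tree => one that that one E south tree south tree => one that that one south E S south tree south tree => one that that one south south S south tree south tree => one that that one south south one K south tree south tree => one that that one south south one tree south tree south tree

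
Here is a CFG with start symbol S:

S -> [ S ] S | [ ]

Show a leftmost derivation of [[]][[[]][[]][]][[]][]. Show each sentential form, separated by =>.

S => [S]S => [[]]S => [[]][S]S => [[]][[S]S]S => [[]][[[]]S]S => [[]][[[]][S]S]S => [[]][[[]][[]]S]S => [[]][[[]][[]][]]S => [[]][[[]][[]][]][S]S => [[]][[[]][[]][]][[]]S => [[]][[[]][[]][]][[]][]

S => [S]S   [S -> [ S ] S]
[S]S => [[]]S   [S -> [ ]]
[[]]S => [[]][S]S   [S -> [ S ] S]
[[]][S]S => [[]][[S]S]S   [S -> [ S ] S]
[[]][[S]S]S => [[]][[[]]S]S   [S -> [ ]]
[[]][[[]]S]S => [[]][[[]][S]S]S   [S -> [ S ] S]
[[]][[[]][S]S]S => [[]][[[]][[]]S]S   [S -> [ ]]
[[]][[[]][[]]S]S => [[]][[[]][[]][]]S   [S -> [ ]]
[[]][[[]][[]][]]S => [[]][[[]][[]][]][S]S   [S -> [ S ] S]
[[]][[[]][[]][]][S]S => [[]][[[]][[]][]][[]]S   [S -> [ ]]
[[]][[[]][[]][]][[]]S => [[]][[[]][[]][]][[]][]   [S -> [ ]]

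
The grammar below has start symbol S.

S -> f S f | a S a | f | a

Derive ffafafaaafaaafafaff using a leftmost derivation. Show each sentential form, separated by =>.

S => fSf   [S -> f S f]
fSf => ffSff   [S -> f S f]
ffSff => ffaSaff   [S -> a S a]
ffaSaff => ffafSfaff   [S -> f S f]
ffafSfaff => ffafaSafaff   [S -> a S a]
ffafaSafaff => ffafafSfafaff   [S -> f S f]
ffafafSfafaff => ffafafaSafafaff   [S -> a S a]
ffafafaSafafaff => ffafafaaSaafafaff   [S -> a S a]
ffafafaaSaafafaff => ffafafaaaSaaafafaff   [S -> a S a]
ffafafaaaSaaafafaff => ffafafaaafaaafafaff   [S -> f]

S => fSf => ffSff => ffaSaff => ffafSfaff => ffafaSafaff => ffafafSfafaff => ffafafaSafafaff => ffafafaaSaafafaff => ffafafaaaSaaafafaff => ffafafaaafaaafafaff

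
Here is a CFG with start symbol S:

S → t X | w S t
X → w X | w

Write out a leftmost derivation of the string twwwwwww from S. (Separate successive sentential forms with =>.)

S => tX => twX => twwX => twwwX => twwwwX => twwwwwX => twwwwwwX => twwwwwww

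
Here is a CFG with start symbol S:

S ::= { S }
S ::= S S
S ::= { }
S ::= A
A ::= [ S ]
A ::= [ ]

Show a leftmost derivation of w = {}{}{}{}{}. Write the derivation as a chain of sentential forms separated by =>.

S => SS   [S ::= S S]
SS => SSS   [S ::= S S]
SSS => SSSS   [S ::= S S]
SSSS => SSSSS   [S ::= S S]
SSSSS => {}SSSS   [S ::= { }]
{}SSSS => {}{}SSS   [S ::= { }]
{}{}SSS => {}{}{}SS   [S ::= { }]
{}{}{}SS => {}{}{}{}S   [S ::= { }]
{}{}{}{}S => {}{}{}{}{}   [S ::= { }]

S=>SS=>SSS=>SSSS=>SSSSS=>{}SSSS=>{}{}SSS=>{}{}{}SS=>{}{}{}{}S=>{}{}{}{}{}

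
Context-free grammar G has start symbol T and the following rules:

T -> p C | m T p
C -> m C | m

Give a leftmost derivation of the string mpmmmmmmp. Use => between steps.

T => mTp => mpCp => mpmCp => mpmmCp => mpmmmCp => mpmmmmCp => mpmmmmmCp => mpmmmmmmp

T => mTp   [T -> m T p]
mTp => mpCp   [T -> p C]
mpCp => mpmCp   [C -> m C]
mpmCp => mpmmCp   [C -> m C]
mpmmCp => mpmmmCp   [C -> m C]
mpmmmCp => mpmmmmCp   [C -> m C]
mpmmmmCp => mpmmmmmCp   [C -> m C]
mpmmmmmCp => mpmmmmmmp   [C -> m]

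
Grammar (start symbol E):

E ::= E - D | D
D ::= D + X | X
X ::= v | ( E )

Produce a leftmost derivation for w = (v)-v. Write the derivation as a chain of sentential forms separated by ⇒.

E ⇒ E-D   [E ::= E - D]
E-D ⇒ D-D   [E ::= D]
D-D ⇒ X-D   [D ::= X]
X-D ⇒ (E)-D   [X ::= ( E )]
(E)-D ⇒ (D)-D   [E ::= D]
(D)-D ⇒ (X)-D   [D ::= X]
(X)-D ⇒ (v)-D   [X ::= v]
(v)-D ⇒ (v)-X   [D ::= X]
(v)-X ⇒ (v)-v   [X ::= v]

E⇒E-D⇒D-D⇒X-D⇒(E)-D⇒(D)-D⇒(X)-D⇒(v)-D⇒(v)-X⇒(v)-v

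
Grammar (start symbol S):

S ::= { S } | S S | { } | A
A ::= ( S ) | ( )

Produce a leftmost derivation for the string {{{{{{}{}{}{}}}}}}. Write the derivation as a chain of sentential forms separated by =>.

S => {S} => {{S}} => {{{S}}} => {{{{S}}}} => {{{{{S}}}}} => {{{{{SS}}}}} => {{{{{SSS}}}}} => {{{{{{}SS}}}}} => {{{{{{}SSS}}}}} => {{{{{{}{}SS}}}}} => {{{{{{}{}{}S}}}}} => {{{{{{}{}{}{}}}}}}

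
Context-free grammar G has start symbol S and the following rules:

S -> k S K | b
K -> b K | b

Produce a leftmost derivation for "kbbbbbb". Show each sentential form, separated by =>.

S => kSK => kbK => kbbK => kbbbK => kbbbbK => kbbbbbK => kbbbbbb

S => kSK   [S -> k S K]
kSK => kbK   [S -> b]
kbK => kbbK   [K -> b K]
kbbK => kbbbK   [K -> b K]
kbbbK => kbbbbK   [K -> b K]
kbbbbK => kbbbbbK   [K -> b K]
kbbbbbK => kbbbbbb   [K -> b]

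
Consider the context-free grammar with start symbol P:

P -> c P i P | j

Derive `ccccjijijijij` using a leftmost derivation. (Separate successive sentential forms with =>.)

P=>cPiP=>ccPiPiP=>cccPiPiPiP=>ccccPiPiPiPiP=>ccccjiPiPiPiP=>ccccjijiPiPiP=>ccccjijijiPiP=>ccccjijijijiP=>ccccjijijijij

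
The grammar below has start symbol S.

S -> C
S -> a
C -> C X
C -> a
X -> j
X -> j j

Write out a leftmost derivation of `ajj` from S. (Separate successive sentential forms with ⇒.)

S ⇒ C   [S -> C]
C ⇒ CX   [C -> C X]
CX ⇒ CXX   [C -> C X]
CXX ⇒ aXX   [C -> a]
aXX ⇒ ajX   [X -> j]
ajX ⇒ ajj   [X -> j]

S ⇒ C ⇒ CX ⇒ CXX ⇒ aXX ⇒ ajX ⇒ ajj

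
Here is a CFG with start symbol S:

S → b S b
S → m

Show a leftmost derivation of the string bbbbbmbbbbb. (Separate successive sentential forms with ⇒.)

S ⇒ bSb ⇒ bbSbb ⇒ bbbSbbb ⇒ bbbbSbbbb ⇒ bbbbbSbbbbb ⇒ bbbbbmbbbbb

S ⇒ bSb   [S → b S b]
bSb ⇒ bbSbb   [S → b S b]
bbSbb ⇒ bbbSbbb   [S → b S b]
bbbSbbb ⇒ bbbbSbbbb   [S → b S b]
bbbbSbbbb ⇒ bbbbbSbbbbb   [S → b S b]
bbbbbSbbbbb ⇒ bbbbbmbbbbb   [S → m]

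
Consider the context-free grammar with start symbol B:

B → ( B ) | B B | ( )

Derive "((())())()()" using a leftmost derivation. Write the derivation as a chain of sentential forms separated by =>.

B=>BB=>BBB=>(B)BB=>(BB)BB=>((B)B)BB=>((())B)BB=>((())())BB=>((())())()B=>((())())()()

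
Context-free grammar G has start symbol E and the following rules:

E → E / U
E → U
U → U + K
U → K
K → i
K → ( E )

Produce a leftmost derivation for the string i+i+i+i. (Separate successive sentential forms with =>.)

E => U   [E → U]
U => U+K   [U → U + K]
U+K => U+K+K   [U → U + K]
U+K+K => U+K+K+K   [U → U + K]
U+K+K+K => K+K+K+K   [U → K]
K+K+K+K => i+K+K+K   [K → i]
i+K+K+K => i+i+K+K   [K → i]
i+i+K+K => i+i+i+K   [K → i]
i+i+i+K => i+i+i+i   [K → i]

E => U => U+K => U+K+K => U+K+K+K => K+K+K+K => i+K+K+K => i+i+K+K => i+i+i+K => i+i+i+i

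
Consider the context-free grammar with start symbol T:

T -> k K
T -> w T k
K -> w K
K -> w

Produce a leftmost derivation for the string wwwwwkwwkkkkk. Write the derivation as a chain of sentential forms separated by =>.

T=>wTk=>wwTkk=>wwwTkkk=>wwwwTkkkk=>wwwwwTkkkkk=>wwwwwkKkkkkk=>wwwwwkwKkkkkk=>wwwwwkwwkkkkk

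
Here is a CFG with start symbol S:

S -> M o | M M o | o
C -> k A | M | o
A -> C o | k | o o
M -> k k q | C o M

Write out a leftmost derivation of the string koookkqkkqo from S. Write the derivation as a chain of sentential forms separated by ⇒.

S⇒MMo⇒CoMMo⇒kAoMMo⇒koooMMo⇒koookkqMo⇒koookkqkkqo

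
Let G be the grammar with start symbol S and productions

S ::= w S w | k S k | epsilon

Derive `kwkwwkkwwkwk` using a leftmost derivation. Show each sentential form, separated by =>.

S => kSk => kwSwk => kwkSkwk => kwkwSwkwk => kwkwwSwwkwk => kwkwwkSkwwkwk => kwkwwkkwwkwk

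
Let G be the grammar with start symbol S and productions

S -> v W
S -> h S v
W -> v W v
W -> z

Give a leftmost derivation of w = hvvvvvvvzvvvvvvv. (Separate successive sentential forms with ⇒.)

S ⇒ hSv ⇒ hvWv ⇒ hvvWvv ⇒ hvvvWvvv ⇒ hvvvvWvvvv ⇒ hvvvvvWvvvvv ⇒ hvvvvvvWvvvvvv ⇒ hvvvvvvvWvvvvvvv ⇒ hvvvvvvvzvvvvvvv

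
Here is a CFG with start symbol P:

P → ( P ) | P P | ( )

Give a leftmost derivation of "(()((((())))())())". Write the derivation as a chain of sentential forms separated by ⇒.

P ⇒ (P) ⇒ (PP) ⇒ (PPP) ⇒ (()PP) ⇒ (()(P)P) ⇒ (()(PP)P) ⇒ (()((P)P)P) ⇒ (()(((P))P)P) ⇒ (()((((P)))P)P) ⇒ (()((((())))P)P) ⇒ (()((((())))())P) ⇒ (()((((())))())())

P ⇒ (P)   [P → ( P )]
(P) ⇒ (PP)   [P → P P]
(PP) ⇒ (PPP)   [P → P P]
(PPP) ⇒ (()PP)   [P → ( )]
(()PP) ⇒ (()(P)P)   [P → ( P )]
(()(P)P) ⇒ (()(PP)P)   [P → P P]
(()(PP)P) ⇒ (()((P)P)P)   [P → ( P )]
(()((P)P)P) ⇒ (()(((P))P)P)   [P → ( P )]
(()(((P))P)P) ⇒ (()((((P)))P)P)   [P → ( P )]
(()((((P)))P)P) ⇒ (()((((())))P)P)   [P → ( )]
(()((((())))P)P) ⇒ (()((((())))())P)   [P → ( )]
(()((((())))())P) ⇒ (()((((())))())())   [P → ( )]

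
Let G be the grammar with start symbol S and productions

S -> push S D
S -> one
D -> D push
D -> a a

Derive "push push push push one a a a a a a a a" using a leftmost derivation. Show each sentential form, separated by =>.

S => push S D => push push S D D => push push push S D D D => push push push push S D D D D => push push push push one D D D D => push push push push one a a D D D => push push push push one a a a a D D => push push push push one a a a a a a D => push push push push one a a a a a a a a

S => push S D   [S -> push S D]
push S D => push push S D D   [S -> push S D]
push push S D D => push push push S D D D   [S -> push S D]
push push push S D D D => push push push push S D D D D   [S -> push S D]
push push push push S D D D D => push push push push one D D D D   [S -> one]
push push push push one D D D D => push push push push one a a D D D   [D -> a a]
push push push push one a a D D D => push push push push one a a a a D D   [D -> a a]
push push push push one a a a a D D => push push push push one a a a a a a D   [D -> a a]
push push push push one a a a a a a D => push push push push one a a a a a a a a   [D -> a a]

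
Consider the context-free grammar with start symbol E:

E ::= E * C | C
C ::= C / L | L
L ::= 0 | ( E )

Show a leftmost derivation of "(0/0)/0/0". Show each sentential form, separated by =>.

E=>C=>C/L=>C/L/L=>L/L/L=>(E)/L/L=>(C)/L/L=>(C/L)/L/L=>(L/L)/L/L=>(0/L)/L/L=>(0/0)/L/L=>(0/0)/0/L=>(0/0)/0/0

E => C   [E ::= C]
C => C/L   [C ::= C / L]
C/L => C/L/L   [C ::= C / L]
C/L/L => L/L/L   [C ::= L]
L/L/L => (E)/L/L   [L ::= ( E )]
(E)/L/L => (C)/L/L   [E ::= C]
(C)/L/L => (C/L)/L/L   [C ::= C / L]
(C/L)/L/L => (L/L)/L/L   [C ::= L]
(L/L)/L/L => (0/L)/L/L   [L ::= 0]
(0/L)/L/L => (0/0)/L/L   [L ::= 0]
(0/0)/L/L => (0/0)/0/L   [L ::= 0]
(0/0)/0/L => (0/0)/0/0   [L ::= 0]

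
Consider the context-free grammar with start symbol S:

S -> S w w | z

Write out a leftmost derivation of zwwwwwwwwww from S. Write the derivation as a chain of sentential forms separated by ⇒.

S ⇒ Sww ⇒ Swwww ⇒ Swwwwww ⇒ Swwwwwwww ⇒ Swwwwwwwwww ⇒ zwwwwwwwwww

S ⇒ Sww   [S -> S w w]
Sww ⇒ Swwww   [S -> S w w]
Swwww ⇒ Swwwwww   [S -> S w w]
Swwwwww ⇒ Swwwwwwww   [S -> S w w]
Swwwwwwww ⇒ Swwwwwwwwww   [S -> S w w]
Swwwwwwwwww ⇒ zwwwwwwwwww   [S -> z]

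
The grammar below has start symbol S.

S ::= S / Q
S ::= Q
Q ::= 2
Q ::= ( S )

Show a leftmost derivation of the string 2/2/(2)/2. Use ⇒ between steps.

S ⇒ S/Q ⇒ S/Q/Q ⇒ S/Q/Q/Q ⇒ Q/Q/Q/Q ⇒ 2/Q/Q/Q ⇒ 2/2/Q/Q ⇒ 2/2/(S)/Q ⇒ 2/2/(Q)/Q ⇒ 2/2/(2)/Q ⇒ 2/2/(2)/2

S ⇒ S/Q   [S ::= S / Q]
S/Q ⇒ S/Q/Q   [S ::= S / Q]
S/Q/Q ⇒ S/Q/Q/Q   [S ::= S / Q]
S/Q/Q/Q ⇒ Q/Q/Q/Q   [S ::= Q]
Q/Q/Q/Q ⇒ 2/Q/Q/Q   [Q ::= 2]
2/Q/Q/Q ⇒ 2/2/Q/Q   [Q ::= 2]
2/2/Q/Q ⇒ 2/2/(S)/Q   [Q ::= ( S )]
2/2/(S)/Q ⇒ 2/2/(Q)/Q   [S ::= Q]
2/2/(Q)/Q ⇒ 2/2/(2)/Q   [Q ::= 2]
2/2/(2)/Q ⇒ 2/2/(2)/2   [Q ::= 2]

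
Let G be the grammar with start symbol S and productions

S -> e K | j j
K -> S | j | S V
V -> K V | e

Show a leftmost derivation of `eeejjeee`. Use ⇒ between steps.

S⇒eK⇒eSV⇒eeKV⇒eeSVV⇒eeeKVV⇒eeeSVVV⇒eeejjVVV⇒eeejjeVV⇒eeejjeeV⇒eeejjeee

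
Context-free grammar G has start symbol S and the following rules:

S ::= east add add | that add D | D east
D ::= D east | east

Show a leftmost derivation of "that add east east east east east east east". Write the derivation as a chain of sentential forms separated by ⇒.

S ⇒ that add D   [S ::= that add D]
that add D ⇒ that add D east   [D ::= D east]
that add D east ⇒ that add D east east   [D ::= D east]
that add D east east ⇒ that add D east east east   [D ::= D east]
that add D east east east ⇒ that add D east east east east   [D ::= D east]
that add D east east east east ⇒ that add D east east east east east   [D ::= D east]
that add D east east east east east ⇒ that add D east east east east east east   [D ::= D east]
that add D east east east east east east ⇒ that add east east east east east east east   [D ::= east]

S ⇒ that add D ⇒ that add D east ⇒ that add D east east ⇒ that add D east east east ⇒ that add D east east east east ⇒ that add D east east east east east ⇒ that add D east east east east east east ⇒ that add east east east east east east east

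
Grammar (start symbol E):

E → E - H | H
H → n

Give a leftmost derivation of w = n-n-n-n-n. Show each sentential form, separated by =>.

E => E-H => E-H-H => E-H-H-H => E-H-H-H-H => H-H-H-H-H => n-H-H-H-H => n-n-H-H-H => n-n-n-H-H => n-n-n-n-H => n-n-n-n-n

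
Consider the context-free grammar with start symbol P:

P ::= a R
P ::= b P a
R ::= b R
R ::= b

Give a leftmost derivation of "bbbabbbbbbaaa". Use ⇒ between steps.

P ⇒ bPa ⇒ bbPaa ⇒ bbbPaaa ⇒ bbbaRaaa ⇒ bbbabRaaa ⇒ bbbabbRaaa ⇒ bbbabbbRaaa ⇒ bbbabbbbRaaa ⇒ bbbabbbbbRaaa ⇒ bbbabbbbbbaaa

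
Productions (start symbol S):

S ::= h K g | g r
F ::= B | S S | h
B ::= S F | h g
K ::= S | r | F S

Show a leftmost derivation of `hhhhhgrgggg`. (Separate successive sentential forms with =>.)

S => hKg   [S ::= h K g]
hKg => hSg   [K ::= S]
hSg => hhKgg   [S ::= h K g]
hhKgg => hhSgg   [K ::= S]
hhSgg => hhhKggg   [S ::= h K g]
hhhKggg => hhhSggg   [K ::= S]
hhhSggg => hhhhKgggg   [S ::= h K g]
hhhhKgggg => hhhhFSgggg   [K ::= F S]
hhhhFSgggg => hhhhhSgggg   [F ::= h]
hhhhhSgggg => hhhhhgrgggg   [S ::= g r]

S => hKg => hSg => hhKgg => hhSgg => hhhKggg => hhhSggg => hhhhKgggg => hhhhFSgggg => hhhhhSgggg => hhhhhgrgggg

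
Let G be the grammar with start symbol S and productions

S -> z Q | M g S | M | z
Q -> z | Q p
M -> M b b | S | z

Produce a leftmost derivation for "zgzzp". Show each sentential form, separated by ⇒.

S ⇒ MgS   [S -> M g S]
MgS ⇒ zgS   [M -> z]
zgS ⇒ zgzQ   [S -> z Q]
zgzQ ⇒ zgzQp   [Q -> Q p]
zgzQp ⇒ zgzzp   [Q -> z]

S ⇒ MgS ⇒ zgS ⇒ zgzQ ⇒ zgzQp ⇒ zgzzp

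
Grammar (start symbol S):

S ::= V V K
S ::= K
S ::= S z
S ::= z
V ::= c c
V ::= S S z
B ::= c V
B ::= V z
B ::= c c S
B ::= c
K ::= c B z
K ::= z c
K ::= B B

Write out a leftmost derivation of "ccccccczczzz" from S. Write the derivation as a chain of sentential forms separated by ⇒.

S⇒Sz⇒Kz⇒cBzz⇒cccSzz⇒cccSzzz⇒cccVVKzzz⇒cccccVKzzz⇒cccccccKzzz⇒ccccccczczzz

S ⇒ Sz   [S ::= S z]
Sz ⇒ Kz   [S ::= K]
Kz ⇒ cBzz   [K ::= c B z]
cBzz ⇒ cccSzz   [B ::= c c S]
cccSzz ⇒ cccSzzz   [S ::= S z]
cccSzzz ⇒ cccVVKzzz   [S ::= V V K]
cccVVKzzz ⇒ cccccVKzzz   [V ::= c c]
cccccVKzzz ⇒ cccccccKzzz   [V ::= c c]
cccccccKzzz ⇒ ccccccczczzz   [K ::= z c]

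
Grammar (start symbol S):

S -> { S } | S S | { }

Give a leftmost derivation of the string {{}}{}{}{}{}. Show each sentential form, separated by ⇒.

S ⇒ SS ⇒ {S}S ⇒ {{}}S ⇒ {{}}SS ⇒ {{}}SSS ⇒ {{}}SSSS ⇒ {{}}{}SSS ⇒ {{}}{}{}SS ⇒ {{}}{}{}{}S ⇒ {{}}{}{}{}{}

S ⇒ SS   [S -> S S]
SS ⇒ {S}S   [S -> { S }]
{S}S ⇒ {{}}S   [S -> { }]
{{}}S ⇒ {{}}SS   [S -> S S]
{{}}SS ⇒ {{}}SSS   [S -> S S]
{{}}SSS ⇒ {{}}SSSS   [S -> S S]
{{}}SSSS ⇒ {{}}{}SSS   [S -> { }]
{{}}{}SSS ⇒ {{}}{}{}SS   [S -> { }]
{{}}{}{}SS ⇒ {{}}{}{}{}S   [S -> { }]
{{}}{}{}{}S ⇒ {{}}{}{}{}{}   [S -> { }]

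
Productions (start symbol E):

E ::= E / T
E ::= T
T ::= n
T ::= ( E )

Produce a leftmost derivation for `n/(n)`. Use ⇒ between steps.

E ⇒ E/T ⇒ T/T ⇒ n/T ⇒ n/(E) ⇒ n/(T) ⇒ n/(n)

E ⇒ E/T   [E ::= E / T]
E/T ⇒ T/T   [E ::= T]
T/T ⇒ n/T   [T ::= n]
n/T ⇒ n/(E)   [T ::= ( E )]
n/(E) ⇒ n/(T)   [E ::= T]
n/(T) ⇒ n/(n)   [T ::= n]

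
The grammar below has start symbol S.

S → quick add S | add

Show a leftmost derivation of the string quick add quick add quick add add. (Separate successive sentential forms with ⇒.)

S ⇒ quick add S   [S → quick add S]
quick add S ⇒ quick add quick add S   [S → quick add S]
quick add quick add S ⇒ quick add quick add quick add S   [S → quick add S]
quick add quick add quick add S ⇒ quick add quick add quick add add   [S → add]

S ⇒ quick add S ⇒ quick add quick add S ⇒ quick add quick add quick add S ⇒ quick add quick add quick add add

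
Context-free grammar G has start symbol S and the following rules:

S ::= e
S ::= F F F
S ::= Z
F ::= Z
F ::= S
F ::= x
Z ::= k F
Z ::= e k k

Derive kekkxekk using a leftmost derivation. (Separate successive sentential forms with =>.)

S => FFF   [S ::= F F F]
FFF => SFF   [F ::= S]
SFF => ZFF   [S ::= Z]
ZFF => kFFF   [Z ::= k F]
kFFF => kZFF   [F ::= Z]
kZFF => kekkFF   [Z ::= e k k]
kekkFF => kekkxF   [F ::= x]
kekkxF => kekkxZ   [F ::= Z]
kekkxZ => kekkxekk   [Z ::= e k k]

S=>FFF=>SFF=>ZFF=>kFFF=>kZFF=>kekkFF=>kekkxF=>kekkxZ=>kekkxekk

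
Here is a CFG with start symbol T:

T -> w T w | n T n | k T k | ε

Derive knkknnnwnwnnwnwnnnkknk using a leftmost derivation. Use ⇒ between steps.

T ⇒ kTk ⇒ knTnk ⇒ knkTknk ⇒ knkkTkknk ⇒ knkknTnkknk ⇒ knkknnTnnkknk ⇒ knkknnnTnnnkknk ⇒ knkknnnwTwnnnkknk ⇒ knkknnnwnTnwnnnkknk ⇒ knkknnnwnwTwnwnnnkknk ⇒ knkknnnwnwnTnwnwnnnkknk ⇒ knkknnnwnwnnwnwnnnkknk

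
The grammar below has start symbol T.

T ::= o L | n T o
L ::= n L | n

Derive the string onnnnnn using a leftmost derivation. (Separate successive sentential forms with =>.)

T => oL => onL => onnL => onnnL => onnnnL => onnnnnL => onnnnnn

T => oL   [T ::= o L]
oL => onL   [L ::= n L]
onL => onnL   [L ::= n L]
onnL => onnnL   [L ::= n L]
onnnL => onnnnL   [L ::= n L]
onnnnL => onnnnnL   [L ::= n L]
onnnnnL => onnnnnn   [L ::= n]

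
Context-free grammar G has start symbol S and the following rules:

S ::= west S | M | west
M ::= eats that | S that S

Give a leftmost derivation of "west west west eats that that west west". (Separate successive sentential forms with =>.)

S => west S => west west S => west west M => west west S that S => west west west S that S => west west west M that S => west west west eats that that S => west west west eats that that west S => west west west eats that that west west

S => west S   [S ::= west S]
west S => west west S   [S ::= west S]
west west S => west west M   [S ::= M]
west west M => west west S that S   [M ::= S that S]
west west S that S => west west west S that S   [S ::= west S]
west west west S that S => west west west M that S   [S ::= M]
west west west M that S => west west west eats that that S   [M ::= eats that]
west west west eats that that S => west west west eats that that west S   [S ::= west S]
west west west eats that that west S => west west west eats that that west west   [S ::= west]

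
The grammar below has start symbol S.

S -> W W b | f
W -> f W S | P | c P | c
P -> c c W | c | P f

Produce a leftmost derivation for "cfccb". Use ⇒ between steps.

S ⇒ WWb   [S -> W W b]
WWb ⇒ PWb   [W -> P]
PWb ⇒ PfWb   [P -> P f]
PfWb ⇒ cfWb   [P -> c]
cfWb ⇒ cfcPb   [W -> c P]
cfcPb ⇒ cfccb   [P -> c]

S ⇒ WWb ⇒ PWb ⇒ PfWb ⇒ cfWb ⇒ cfcPb ⇒ cfccb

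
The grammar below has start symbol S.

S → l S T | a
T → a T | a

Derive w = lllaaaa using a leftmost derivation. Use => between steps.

S => lST => llSTT => lllSTTT => lllaTTT => lllaaTT => lllaaaT => lllaaaa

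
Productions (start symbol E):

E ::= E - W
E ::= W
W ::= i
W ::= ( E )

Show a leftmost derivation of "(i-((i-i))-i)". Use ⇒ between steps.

E ⇒ W ⇒ (E) ⇒ (E-W) ⇒ (E-W-W) ⇒ (W-W-W) ⇒ (i-W-W) ⇒ (i-(E)-W) ⇒ (i-(W)-W) ⇒ (i-((E))-W) ⇒ (i-((E-W))-W) ⇒ (i-((W-W))-W) ⇒ (i-((i-W))-W) ⇒ (i-((i-i))-W) ⇒ (i-((i-i))-i)

E ⇒ W   [E ::= W]
W ⇒ (E)   [W ::= ( E )]
(E) ⇒ (E-W)   [E ::= E - W]
(E-W) ⇒ (E-W-W)   [E ::= E - W]
(E-W-W) ⇒ (W-W-W)   [E ::= W]
(W-W-W) ⇒ (i-W-W)   [W ::= i]
(i-W-W) ⇒ (i-(E)-W)   [W ::= ( E )]
(i-(E)-W) ⇒ (i-(W)-W)   [E ::= W]
(i-(W)-W) ⇒ (i-((E))-W)   [W ::= ( E )]
(i-((E))-W) ⇒ (i-((E-W))-W)   [E ::= E - W]
(i-((E-W))-W) ⇒ (i-((W-W))-W)   [E ::= W]
(i-((W-W))-W) ⇒ (i-((i-W))-W)   [W ::= i]
(i-((i-W))-W) ⇒ (i-((i-i))-W)   [W ::= i]
(i-((i-i))-W) ⇒ (i-((i-i))-i)   [W ::= i]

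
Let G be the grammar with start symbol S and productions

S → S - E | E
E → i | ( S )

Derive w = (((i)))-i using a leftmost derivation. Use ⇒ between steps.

S⇒S-E⇒E-E⇒(S)-E⇒(E)-E⇒((S))-E⇒((E))-E⇒(((S)))-E⇒(((E)))-E⇒(((i)))-E⇒(((i)))-i

S ⇒ S-E   [S → S - E]
S-E ⇒ E-E   [S → E]
E-E ⇒ (S)-E   [E → ( S )]
(S)-E ⇒ (E)-E   [S → E]
(E)-E ⇒ ((S))-E   [E → ( S )]
((S))-E ⇒ ((E))-E   [S → E]
((E))-E ⇒ (((S)))-E   [E → ( S )]
(((S)))-E ⇒ (((E)))-E   [S → E]
(((E)))-E ⇒ (((i)))-E   [E → i]
(((i)))-E ⇒ (((i)))-i   [E → i]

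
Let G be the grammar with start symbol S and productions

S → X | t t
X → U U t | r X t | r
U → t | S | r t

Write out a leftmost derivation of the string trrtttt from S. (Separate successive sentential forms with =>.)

S => X   [S → X]
X => UUt   [X → U U t]
UUt => tUt   [U → t]
tUt => tSt   [U → S]
tSt => tXt   [S → X]
tXt => trXtt   [X → r X t]
trXtt => trUUttt   [X → U U t]
trUUttt => trSUttt   [U → S]
trSUttt => trXUttt   [S → X]
trXUttt => trrUttt   [X → r]
trrUttt => trrtttt   [U → t]

S=>X=>UUt=>tUt=>tSt=>tXt=>trXtt=>trUUttt=>trSUttt=>trXUttt=>trrUttt=>trrtttt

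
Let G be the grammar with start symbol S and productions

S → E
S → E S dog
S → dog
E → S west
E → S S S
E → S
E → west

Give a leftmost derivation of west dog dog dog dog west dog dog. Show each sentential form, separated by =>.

S => E S dog   [S → E S dog]
E S dog => S west S dog   [E → S west]
S west S dog => E west S dog   [S → E]
E west S dog => S S S west S dog   [E → S S S]
S S S west S dog => E S dog S S west S dog   [S → E S dog]
E S dog S S west S dog => west S dog S S west S dog   [E → west]
west S dog S S west S dog => west dog dog S S west S dog   [S → dog]
west dog dog S S west S dog => west dog dog dog S west S dog   [S → dog]
west dog dog dog S west S dog => west dog dog dog dog west S dog   [S → dog]
west dog dog dog dog west S dog => west dog dog dog dog west dog dog   [S → dog]

S => E S dog => S west S dog => E west S dog => S S S west S dog => E S dog S S west S dog => west S dog S S west S dog => west dog dog S S west S dog => west dog dog dog S west S dog => west dog dog dog dog west S dog => west dog dog dog dog west dog dog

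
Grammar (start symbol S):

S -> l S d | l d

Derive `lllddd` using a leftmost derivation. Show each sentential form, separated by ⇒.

S ⇒ lSd   [S -> l S d]
lSd ⇒ llSdd   [S -> l S d]
llSdd ⇒ lllddd   [S -> l d]

S ⇒ lSd ⇒ llSdd ⇒ lllddd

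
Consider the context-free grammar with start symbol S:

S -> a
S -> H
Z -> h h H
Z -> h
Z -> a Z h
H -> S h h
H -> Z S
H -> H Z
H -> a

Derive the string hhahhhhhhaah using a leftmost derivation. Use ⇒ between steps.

S ⇒ H   [S -> H]
H ⇒ HZ   [H -> H Z]
HZ ⇒ ZSZ   [H -> Z S]
ZSZ ⇒ hhHSZ   [Z -> h h H]
hhHSZ ⇒ hhHZSZ   [H -> H Z]
hhHZSZ ⇒ hhShhZSZ   [H -> S h h]
hhShhZSZ ⇒ hhHhhZSZ   [S -> H]
hhHhhZSZ ⇒ hhShhhhZSZ   [H -> S h h]
hhShhhhZSZ ⇒ hhahhhhZSZ   [S -> a]
hhahhhhZSZ ⇒ hhahhhhhhHSZ   [Z -> h h H]
hhahhhhhhHSZ ⇒ hhahhhhhhaSZ   [H -> a]
hhahhhhhhaSZ ⇒ hhahhhhhhaaZ   [S -> a]
hhahhhhhhaaZ ⇒ hhahhhhhhaah   [Z -> h]

S ⇒ H ⇒ HZ ⇒ ZSZ ⇒ hhHSZ ⇒ hhHZSZ ⇒ hhShhZSZ ⇒ hhHhhZSZ ⇒ hhShhhhZSZ ⇒ hhahhhhZSZ ⇒ hhahhhhhhHSZ ⇒ hhahhhhhhaSZ ⇒ hhahhhhhhaaZ ⇒ hhahhhhhhaah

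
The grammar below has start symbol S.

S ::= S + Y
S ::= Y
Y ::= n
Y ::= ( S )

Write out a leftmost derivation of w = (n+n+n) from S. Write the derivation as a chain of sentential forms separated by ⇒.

S ⇒ Y   [S ::= Y]
Y ⇒ (S)   [Y ::= ( S )]
(S) ⇒ (S+Y)   [S ::= S + Y]
(S+Y) ⇒ (S+Y+Y)   [S ::= S + Y]
(S+Y+Y) ⇒ (Y+Y+Y)   [S ::= Y]
(Y+Y+Y) ⇒ (n+Y+Y)   [Y ::= n]
(n+Y+Y) ⇒ (n+n+Y)   [Y ::= n]
(n+n+Y) ⇒ (n+n+n)   [Y ::= n]

S ⇒ Y ⇒ (S) ⇒ (S+Y) ⇒ (S+Y+Y) ⇒ (Y+Y+Y) ⇒ (n+Y+Y) ⇒ (n+n+Y) ⇒ (n+n+n)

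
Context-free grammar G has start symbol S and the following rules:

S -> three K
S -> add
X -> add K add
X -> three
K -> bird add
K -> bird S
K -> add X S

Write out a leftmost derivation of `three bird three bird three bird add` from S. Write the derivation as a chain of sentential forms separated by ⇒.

S ⇒ three K   [S -> three K]
three K ⇒ three bird S   [K -> bird S]
three bird S ⇒ three bird three K   [S -> three K]
three bird three K ⇒ three bird three bird S   [K -> bird S]
three bird three bird S ⇒ three bird three bird three K   [S -> three K]
three bird three bird three K ⇒ three bird three bird three bird S   [K -> bird S]
three bird three bird three bird S ⇒ three bird three bird three bird add   [S -> add]

S ⇒ three K ⇒ three bird S ⇒ three bird three K ⇒ three bird three bird S ⇒ three bird three bird three K ⇒ three bird three bird three bird S ⇒ three bird three bird three bird add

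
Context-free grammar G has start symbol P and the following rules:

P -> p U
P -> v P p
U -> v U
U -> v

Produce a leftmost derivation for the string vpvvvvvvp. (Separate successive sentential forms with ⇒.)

P ⇒ vPp   [P -> v P p]
vPp ⇒ vpUp   [P -> p U]
vpUp ⇒ vpvUp   [U -> v U]
vpvUp ⇒ vpvvUp   [U -> v U]
vpvvUp ⇒ vpvvvUp   [U -> v U]
vpvvvUp ⇒ vpvvvvUp   [U -> v U]
vpvvvvUp ⇒ vpvvvvvUp   [U -> v U]
vpvvvvvUp ⇒ vpvvvvvvp   [U -> v]

P ⇒ vPp ⇒ vpUp ⇒ vpvUp ⇒ vpvvUp ⇒ vpvvvUp ⇒ vpvvvvUp ⇒ vpvvvvvUp ⇒ vpvvvvvvp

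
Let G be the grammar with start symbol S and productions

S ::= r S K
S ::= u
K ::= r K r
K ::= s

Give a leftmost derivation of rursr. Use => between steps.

S => rSK   [S ::= r S K]
rSK => ruK   [S ::= u]
ruK => rurKr   [K ::= r K r]
rurKr => rursr   [K ::= s]

S => rSK => ruK => rurKr => rursr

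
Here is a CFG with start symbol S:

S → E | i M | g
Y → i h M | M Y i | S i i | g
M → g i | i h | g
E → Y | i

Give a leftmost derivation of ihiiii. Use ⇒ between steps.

S ⇒ E ⇒ Y ⇒ MYi ⇒ ihYi ⇒ ihSiii ⇒ ihEiii ⇒ ihiiii

S ⇒ E   [S → E]
E ⇒ Y   [E → Y]
Y ⇒ MYi   [Y → M Y i]
MYi ⇒ ihYi   [M → i h]
ihYi ⇒ ihSiii   [Y → S i i]
ihSiii ⇒ ihEiii   [S → E]
ihEiii ⇒ ihiiii   [E → i]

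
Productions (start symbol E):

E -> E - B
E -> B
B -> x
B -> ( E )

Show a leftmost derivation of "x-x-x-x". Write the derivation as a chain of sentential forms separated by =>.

E => E-B => E-B-B => E-B-B-B => B-B-B-B => x-B-B-B => x-x-B-B => x-x-x-B => x-x-x-x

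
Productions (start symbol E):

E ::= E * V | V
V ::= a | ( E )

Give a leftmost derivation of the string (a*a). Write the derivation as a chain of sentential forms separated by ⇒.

E ⇒ V ⇒ (E) ⇒ (E*V) ⇒ (V*V) ⇒ (a*V) ⇒ (a*a)

E ⇒ V   [E ::= V]
V ⇒ (E)   [V ::= ( E )]
(E) ⇒ (E*V)   [E ::= E * V]
(E*V) ⇒ (V*V)   [E ::= V]
(V*V) ⇒ (a*V)   [V ::= a]
(a*V) ⇒ (a*a)   [V ::= a]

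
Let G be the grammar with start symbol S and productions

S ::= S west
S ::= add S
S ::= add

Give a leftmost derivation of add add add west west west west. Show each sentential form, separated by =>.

S => S west => add S west => add S west west => add S west west west => add add S west west west => add add S west west west west => add add add west west west west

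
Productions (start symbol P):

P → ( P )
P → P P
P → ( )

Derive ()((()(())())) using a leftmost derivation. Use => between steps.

P=>PP=>()P=>()(P)=>()((P))=>()((PP))=>()((PPP))=>()((()PP))=>()((()(P)P))=>()((()(())P))=>()((()(())()))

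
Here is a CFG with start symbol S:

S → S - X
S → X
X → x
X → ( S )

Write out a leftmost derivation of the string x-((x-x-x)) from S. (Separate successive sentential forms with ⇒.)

S ⇒ S-X ⇒ X-X ⇒ x-X ⇒ x-(S) ⇒ x-(X) ⇒ x-((S)) ⇒ x-((S-X)) ⇒ x-((S-X-X)) ⇒ x-((X-X-X)) ⇒ x-((x-X-X)) ⇒ x-((x-x-X)) ⇒ x-((x-x-x))

S ⇒ S-X   [S → S - X]
S-X ⇒ X-X   [S → X]
X-X ⇒ x-X   [X → x]
x-X ⇒ x-(S)   [X → ( S )]
x-(S) ⇒ x-(X)   [S → X]
x-(X) ⇒ x-((S))   [X → ( S )]
x-((S)) ⇒ x-((S-X))   [S → S - X]
x-((S-X)) ⇒ x-((S-X-X))   [S → S - X]
x-((S-X-X)) ⇒ x-((X-X-X))   [S → X]
x-((X-X-X)) ⇒ x-((x-X-X))   [X → x]
x-((x-X-X)) ⇒ x-((x-x-X))   [X → x]
x-((x-x-X)) ⇒ x-((x-x-x))   [X → x]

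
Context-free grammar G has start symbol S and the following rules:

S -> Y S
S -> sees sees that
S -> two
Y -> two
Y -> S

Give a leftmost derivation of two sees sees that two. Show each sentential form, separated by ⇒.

S ⇒ Y S ⇒ two S ⇒ two Y S ⇒ two S S ⇒ two sees sees that S ⇒ two sees sees that two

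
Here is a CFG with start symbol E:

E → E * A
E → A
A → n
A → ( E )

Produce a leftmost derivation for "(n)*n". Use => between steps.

E=>E*A=>A*A=>(E)*A=>(A)*A=>(n)*A=>(n)*n

E => E*A   [E → E * A]
E*A => A*A   [E → A]
A*A => (E)*A   [A → ( E )]
(E)*A => (A)*A   [E → A]
(A)*A => (n)*A   [A → n]
(n)*A => (n)*n   [A → n]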